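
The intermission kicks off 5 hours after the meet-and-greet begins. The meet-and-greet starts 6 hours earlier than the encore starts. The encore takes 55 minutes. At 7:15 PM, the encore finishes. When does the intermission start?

5:20 PM

The encore starts at 7:15 PM − 55 min = 6:20 PM.
The meet-and-greet starts at 6:20 PM − 360 min = 12:20 PM.
The intermission starts at 12:20 PM + 300 min = 5:20 PM.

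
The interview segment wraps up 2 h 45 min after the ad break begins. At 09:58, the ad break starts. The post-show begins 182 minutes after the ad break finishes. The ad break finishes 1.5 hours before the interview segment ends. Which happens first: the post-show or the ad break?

the ad break

The interview segment ends at 09:58 + 165 min = 12:43.
The ad break ends at 12:43 − 90 min = 11:13.
The post-show starts at 11:13 + 182 min = 14:15.
The post-show starts at 14:15 and the ad break starts at 09:58, so the ad break is first.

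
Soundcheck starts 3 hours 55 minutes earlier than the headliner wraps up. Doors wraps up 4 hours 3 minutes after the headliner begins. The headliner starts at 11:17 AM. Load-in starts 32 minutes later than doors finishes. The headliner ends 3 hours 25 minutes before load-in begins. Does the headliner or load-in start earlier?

Doors ends at 11:17 AM + 243 min = 3:20 PM.
Load-in starts at 3:20 PM + 32 min = 3:52 PM.
The headliner starts at 11:17 AM and load-in starts at 3:52 PM, so the headliner is first.

the headliner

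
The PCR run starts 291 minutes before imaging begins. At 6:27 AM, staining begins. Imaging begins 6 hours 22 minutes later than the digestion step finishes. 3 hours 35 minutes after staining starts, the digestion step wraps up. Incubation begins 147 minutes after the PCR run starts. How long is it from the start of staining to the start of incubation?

The digestion step ends at 6:27 AM + 215 min = 10:02 AM.
Imaging starts at 10:02 AM + 382 min = 4:24 PM.
The PCR run starts at 4:24 PM − 291 min = 11:33 AM.
Incubation starts at 11:33 AM + 147 min = 2:00 PM.
From 6:27 AM to 2:00 PM is 7 h 33 min.

7 h 33 min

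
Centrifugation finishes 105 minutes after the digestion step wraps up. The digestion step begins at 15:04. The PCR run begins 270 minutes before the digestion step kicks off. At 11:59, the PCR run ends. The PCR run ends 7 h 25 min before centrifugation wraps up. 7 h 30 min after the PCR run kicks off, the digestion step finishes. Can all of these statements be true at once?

The PCR run starts at 15:04 − 270 min = 10:34.
The digestion step ends at 10:34 + 450 min = 18:04.
Centrifugation ends at 18:04 + 105 min = 19:49.
The PCR run ends at 19:49 − 445 min = 12:24.
But the PCR run is also said to end at 11:59 — a 25-minute conflict.

No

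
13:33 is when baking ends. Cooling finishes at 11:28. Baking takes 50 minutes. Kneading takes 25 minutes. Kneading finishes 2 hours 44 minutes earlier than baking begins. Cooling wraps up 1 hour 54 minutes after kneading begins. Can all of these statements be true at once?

Baking starts at 13:33 − 50 min = 12:43.
Kneading ends at 12:43 − 164 min = 09:59.
Kneading starts at 09:59 − 25 min = 09:34.
Cooling ends at 09:34 + 114 min = 11:28.
That matches the stated 11:28, so the schedule is consistent.

Yes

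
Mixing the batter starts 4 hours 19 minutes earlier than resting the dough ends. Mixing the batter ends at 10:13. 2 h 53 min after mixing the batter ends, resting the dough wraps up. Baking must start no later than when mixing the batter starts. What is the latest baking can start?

Resting the dough ends at 10:13 + 173 min = 13:06.
Mixing the batter starts at 13:06 − 259 min = 08:47.
Baking is bounded by mixing the batter, so the latest it can start is 08:47.

08:47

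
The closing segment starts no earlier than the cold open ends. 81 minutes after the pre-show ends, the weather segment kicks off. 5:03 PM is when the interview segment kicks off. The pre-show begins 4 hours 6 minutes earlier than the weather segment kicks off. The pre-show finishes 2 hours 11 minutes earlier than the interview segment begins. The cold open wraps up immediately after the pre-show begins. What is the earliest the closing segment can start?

12:07 PM

The pre-show ends at 5:03 PM − 131 min = 2:52 PM.
The weather segment starts at 2:52 PM + 81 min = 4:13 PM.
The pre-show starts at 4:13 PM − 246 min = 12:07 PM.
So the cold open ends at 12:07 PM.
The closing segment is bounded by the cold open, so the earliest it can start is 12:07 PM.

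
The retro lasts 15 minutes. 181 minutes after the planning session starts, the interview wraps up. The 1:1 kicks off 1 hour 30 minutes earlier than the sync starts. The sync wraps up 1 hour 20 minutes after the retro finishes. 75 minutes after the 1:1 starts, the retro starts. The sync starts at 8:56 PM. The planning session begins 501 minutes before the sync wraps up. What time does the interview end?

The 1:1 starts at 8:56 PM − 90 min = 7:26 PM.
The retro starts at 7:26 PM + 75 min = 8:41 PM.
The retro ends at 8:41 PM + 15 min = 8:56 PM.
The sync ends at 8:56 PM + 80 min = 10:16 PM.
The planning session starts at 10:16 PM − 501 min = 1:55 PM.
The interview ends at 1:55 PM + 181 min = 4:56 PM.

4:56 PM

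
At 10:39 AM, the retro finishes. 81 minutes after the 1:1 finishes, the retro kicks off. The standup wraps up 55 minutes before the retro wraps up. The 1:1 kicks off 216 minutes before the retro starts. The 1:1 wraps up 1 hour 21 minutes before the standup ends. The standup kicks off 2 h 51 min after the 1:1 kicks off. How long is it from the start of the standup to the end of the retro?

The standup ends at 10:39 AM − 55 min = 9:44 AM.
The 1:1 ends at 9:44 AM − 81 min = 8:23 AM.
The retro starts at 8:23 AM + 81 min = 9:44 AM.
The 1:1 starts at 9:44 AM − 216 min = 6:08 AM.
The standup starts at 6:08 AM + 171 min = 8:59 AM.
From 8:59 AM to 10:39 AM is 1 h 40 min.

1 h 40 min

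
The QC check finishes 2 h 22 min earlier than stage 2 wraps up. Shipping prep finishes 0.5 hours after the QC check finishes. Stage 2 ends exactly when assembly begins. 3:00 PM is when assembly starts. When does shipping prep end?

Stage 2 ends at 3:00 PM.
The QC check ends at 3:00 PM − 142 min = 12:38 PM.
Shipping prep ends at 12:38 PM + 30 min = 1:08 PM.

1:08 PM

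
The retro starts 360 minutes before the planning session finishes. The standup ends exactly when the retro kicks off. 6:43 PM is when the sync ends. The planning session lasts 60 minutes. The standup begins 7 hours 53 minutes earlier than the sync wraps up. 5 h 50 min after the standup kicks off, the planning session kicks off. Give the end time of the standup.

The standup starts at 6:43 PM − 473 min = 10:50 AM.
The planning session starts at 10:50 AM + 350 min = 4:40 PM.
The planning session ends at 4:40 PM + 60 min = 5:40 PM.
The retro starts at 5:40 PM − 360 min = 11:40 AM.
So the standup ends at 11:40 AM.

11:40 AM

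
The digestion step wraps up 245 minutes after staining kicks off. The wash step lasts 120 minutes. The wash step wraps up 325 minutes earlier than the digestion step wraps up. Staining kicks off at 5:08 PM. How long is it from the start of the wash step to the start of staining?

The digestion step ends at 5:08 PM + 245 min = 9:13 PM.
The wash step ends at 9:13 PM − 325 min = 3:48 PM.
The wash step starts at 3:48 PM − 120 min = 1:48 PM.
From 1:48 PM to 5:08 PM is 3 hours 20 minutes.

3 hours 20 minutes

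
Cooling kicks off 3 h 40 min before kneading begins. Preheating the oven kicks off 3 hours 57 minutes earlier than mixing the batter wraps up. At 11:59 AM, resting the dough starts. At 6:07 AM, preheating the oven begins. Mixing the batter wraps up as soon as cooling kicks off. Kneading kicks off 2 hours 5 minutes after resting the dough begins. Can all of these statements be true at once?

Kneading starts at 11:59 AM + 125 min = 2:04 PM.
Cooling starts at 2:04 PM − 220 min = 10:24 AM.
So mixing the batter ends at 10:24 AM.
Preheating the oven starts at 10:24 AM − 237 min = 6:27 AM.
But preheating the oven is also said to start at 6:07 AM — a 20-minute conflict.

No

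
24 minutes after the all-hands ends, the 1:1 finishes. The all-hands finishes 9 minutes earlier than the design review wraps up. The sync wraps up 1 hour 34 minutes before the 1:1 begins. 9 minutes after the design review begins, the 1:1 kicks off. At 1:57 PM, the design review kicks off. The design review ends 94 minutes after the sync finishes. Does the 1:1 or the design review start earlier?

the design review

The 1:1 starts at 1:57 PM + 9 min = 2:06 PM.
The 1:1 starts at 2:06 PM and the design review starts at 1:57 PM, so the design review is first.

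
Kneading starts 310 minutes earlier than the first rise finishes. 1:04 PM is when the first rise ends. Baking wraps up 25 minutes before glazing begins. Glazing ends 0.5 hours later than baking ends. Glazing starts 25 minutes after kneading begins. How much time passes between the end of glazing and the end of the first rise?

4 h 40 min

Kneading starts at 1:04 PM − 310 min = 7:54 AM.
Glazing starts at 7:54 AM + 25 min = 8:19 AM.
Baking ends at 8:19 AM − 25 min = 7:54 AM.
Glazing ends at 7:54 AM + 30 min = 8:24 AM.
From 8:24 AM to 1:04 PM is 4 h 40 min.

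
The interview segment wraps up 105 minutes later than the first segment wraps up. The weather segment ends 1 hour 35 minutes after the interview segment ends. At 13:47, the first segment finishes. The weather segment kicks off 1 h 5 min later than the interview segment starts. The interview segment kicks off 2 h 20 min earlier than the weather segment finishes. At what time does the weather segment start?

The interview segment ends at 13:47 + 105 min = 15:32.
The weather segment ends at 15:32 + 95 min = 17:07.
The interview segment starts at 17:07 − 140 min = 14:47.
The weather segment starts at 14:47 + 65 min = 15:52.

15:52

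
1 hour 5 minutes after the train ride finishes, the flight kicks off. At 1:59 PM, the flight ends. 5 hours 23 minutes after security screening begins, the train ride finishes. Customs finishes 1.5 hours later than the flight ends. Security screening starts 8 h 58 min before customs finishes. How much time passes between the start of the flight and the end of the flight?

an hour

Customs ends at 1:59 PM + 90 min = 3:29 PM.
Security screening starts at 3:29 PM − 538 min = 6:31 AM.
The train ride ends at 6:31 AM + 323 min = 11:54 AM.
The flight starts at 11:54 AM + 65 min = 12:59 PM.
From 12:59 PM to 1:59 PM is an hour.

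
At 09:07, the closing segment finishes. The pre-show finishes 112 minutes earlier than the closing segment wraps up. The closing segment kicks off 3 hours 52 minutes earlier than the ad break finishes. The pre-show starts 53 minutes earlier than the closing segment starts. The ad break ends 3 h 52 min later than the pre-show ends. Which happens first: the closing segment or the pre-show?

the pre-show

The pre-show ends at 09:07 − 112 min = 07:15.
The ad break ends at 07:15 + 232 min = 11:07.
The closing segment starts at 11:07 − 232 min = 07:15.
The pre-show starts at 07:15 − 53 min = 06:22.
The closing segment starts at 07:15 and the pre-show starts at 06:22, so the pre-show is first.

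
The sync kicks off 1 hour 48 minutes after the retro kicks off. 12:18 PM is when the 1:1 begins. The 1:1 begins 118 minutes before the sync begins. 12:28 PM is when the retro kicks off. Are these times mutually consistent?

The sync starts at 12:28 PM + 108 min = 2:16 PM.
The 1:1 starts at 2:16 PM − 118 min = 12:18 PM.
That matches the stated 12:18 PM, so the schedule is consistent.

Yes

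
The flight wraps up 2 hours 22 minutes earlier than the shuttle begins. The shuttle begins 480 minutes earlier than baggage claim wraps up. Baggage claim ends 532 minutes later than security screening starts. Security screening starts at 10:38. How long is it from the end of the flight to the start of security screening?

Baggage claim ends at 10:38 + 532 min = 19:30.
The shuttle starts at 19:30 − 480 min = 11:30.
The flight ends at 11:30 − 142 min = 09:08.
From 09:08 to 10:38 is 1 h 30 min.

1 h 30 min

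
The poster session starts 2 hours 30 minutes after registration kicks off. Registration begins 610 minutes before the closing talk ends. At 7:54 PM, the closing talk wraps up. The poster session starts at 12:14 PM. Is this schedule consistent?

Yes

Registration starts at 7:54 PM − 610 min = 9:44 AM.
The poster session starts at 9:44 AM + 150 min = 12:14 PM.
That matches the stated 12:14 PM, so the schedule is consistent.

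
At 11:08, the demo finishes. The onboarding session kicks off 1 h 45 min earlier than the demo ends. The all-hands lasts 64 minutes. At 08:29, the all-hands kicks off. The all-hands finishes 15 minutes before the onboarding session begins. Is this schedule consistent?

The onboarding session starts at 11:08 − 105 min = 09:23.
The all-hands ends at 09:23 − 15 min = 09:08.
The all-hands starts at 09:08 − 64 min = 08:04.
But the all-hands is also said to start at 08:29 — a 25-minute conflict.

No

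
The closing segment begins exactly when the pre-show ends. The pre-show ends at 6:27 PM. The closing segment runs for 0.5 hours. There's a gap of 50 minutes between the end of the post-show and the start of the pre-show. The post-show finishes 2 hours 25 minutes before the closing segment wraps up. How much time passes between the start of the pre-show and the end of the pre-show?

65 minutes

The closing segment starts at 6:27 PM.
The closing segment ends at 6:27 PM + 30 min = 6:57 PM.
The post-show ends at 6:57 PM − 145 min = 4:32 PM.
The pre-show starts at 4:32 PM + 50 min = 5:22 PM.
From 5:22 PM to 6:27 PM is 65 minutes.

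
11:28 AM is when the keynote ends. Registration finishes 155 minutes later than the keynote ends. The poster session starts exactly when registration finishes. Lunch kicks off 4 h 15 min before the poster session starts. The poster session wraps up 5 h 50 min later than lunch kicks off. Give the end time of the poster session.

3:38 PM

Registration ends at 11:28 AM + 155 min = 2:03 PM.
So the poster session starts at 2:03 PM.
Lunch starts at 2:03 PM − 255 min = 9:48 AM.
The poster session ends at 9:48 AM + 350 min = 3:38 PM.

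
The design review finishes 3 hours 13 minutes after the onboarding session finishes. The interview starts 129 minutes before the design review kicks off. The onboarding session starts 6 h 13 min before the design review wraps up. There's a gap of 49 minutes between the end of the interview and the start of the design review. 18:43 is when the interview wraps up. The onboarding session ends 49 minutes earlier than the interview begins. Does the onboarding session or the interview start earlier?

The design review starts at 18:43 + 49 min = 19:32.
The interview starts at 19:32 − 129 min = 17:23.
The onboarding session ends at 17:23 − 49 min = 16:34.
The design review ends at 16:34 + 193 min = 19:47.
The onboarding session starts at 19:47 − 373 min = 13:34.
The onboarding session starts at 13:34 and the interview starts at 17:23, so the onboarding session is first.

the onboarding session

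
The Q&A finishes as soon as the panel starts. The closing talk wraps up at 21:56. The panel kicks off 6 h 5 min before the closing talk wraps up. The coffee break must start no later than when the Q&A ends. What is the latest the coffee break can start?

15:51

The panel starts at 21:56 − 365 min = 15:51.
So the Q&A ends at 15:51.
The coffee break is bounded by the Q&A, so the latest it can start is 15:51.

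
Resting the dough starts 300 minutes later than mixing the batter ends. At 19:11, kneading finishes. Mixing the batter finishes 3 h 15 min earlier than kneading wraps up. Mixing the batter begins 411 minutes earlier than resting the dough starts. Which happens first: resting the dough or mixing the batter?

mixing the batter

Mixing the batter ends at 19:11 − 195 min = 15:56.
Resting the dough starts at 15:56 + 300 min = 20:56.
Mixing the batter starts at 20:56 − 411 min = 14:05.
Resting the dough starts at 20:56 and mixing the batter starts at 14:05, so mixing the batter is first.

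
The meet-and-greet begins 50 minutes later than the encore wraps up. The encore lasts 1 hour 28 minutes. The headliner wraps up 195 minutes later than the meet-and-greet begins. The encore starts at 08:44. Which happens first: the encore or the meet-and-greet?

the encore

The encore ends at 08:44 + 88 min = 10:12.
The meet-and-greet starts at 10:12 + 50 min = 11:02.
The encore starts at 08:44 and the meet-and-greet starts at 11:02, so the encore is first.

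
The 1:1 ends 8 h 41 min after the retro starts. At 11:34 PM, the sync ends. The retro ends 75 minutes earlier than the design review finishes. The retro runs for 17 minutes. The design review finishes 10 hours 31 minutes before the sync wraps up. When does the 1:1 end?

8:12 PM

The design review ends at 11:34 PM − 631 min = 1:03 PM.
The retro ends at 1:03 PM − 75 min = 11:48 AM.
The retro starts at 11:48 AM − 17 min = 11:31 AM.
The 1:1 ends at 11:31 AM + 521 min = 8:12 PM.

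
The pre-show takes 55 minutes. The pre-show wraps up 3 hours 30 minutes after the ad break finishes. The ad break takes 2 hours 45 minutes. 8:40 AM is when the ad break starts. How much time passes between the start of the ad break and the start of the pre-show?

320 minutes

The ad break ends at 8:40 AM + 165 min = 11:25 AM.
The pre-show ends at 11:25 AM + 210 min = 2:55 PM.
The pre-show starts at 2:55 PM − 55 min = 2:00 PM.
From 8:40 AM to 2:00 PM is 320 minutes.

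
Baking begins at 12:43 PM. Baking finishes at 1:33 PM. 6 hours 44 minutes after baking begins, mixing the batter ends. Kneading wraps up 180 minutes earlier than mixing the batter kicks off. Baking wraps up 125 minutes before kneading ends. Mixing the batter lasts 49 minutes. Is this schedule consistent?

Yes

Mixing the batter ends at 12:43 PM + 404 min = 7:27 PM.
Mixing the batter starts at 7:27 PM − 49 min = 6:38 PM.
Kneading ends at 6:38 PM − 180 min = 3:38 PM.
Baking ends at 3:38 PM − 125 min = 1:33 PM.
That matches the stated 1:33 PM, so the schedule is consistent.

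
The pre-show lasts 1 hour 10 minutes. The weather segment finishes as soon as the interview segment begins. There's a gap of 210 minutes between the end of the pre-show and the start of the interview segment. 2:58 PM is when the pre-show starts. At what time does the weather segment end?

7:38 PM

The pre-show ends at 2:58 PM + 70 min = 4:08 PM.
The interview segment starts at 4:08 PM + 210 min = 7:38 PM.
So the weather segment ends at 7:38 PM.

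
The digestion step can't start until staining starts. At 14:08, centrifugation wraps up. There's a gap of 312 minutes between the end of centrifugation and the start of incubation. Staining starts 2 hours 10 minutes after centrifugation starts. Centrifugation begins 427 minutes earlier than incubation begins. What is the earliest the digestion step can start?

Incubation starts at 14:08 + 312 min = 19:20.
Centrifugation starts at 19:20 − 427 min = 12:13.
Staining starts at 12:13 + 130 min = 14:23.
The digestion step is bounded by staining, so the earliest it can start is 14:23.

14:23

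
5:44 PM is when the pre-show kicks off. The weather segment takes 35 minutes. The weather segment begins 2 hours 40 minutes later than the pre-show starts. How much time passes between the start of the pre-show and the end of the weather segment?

The weather segment starts at 5:44 PM + 160 min = 8:24 PM.
The weather segment ends at 8:24 PM + 35 min = 8:59 PM.
From 5:44 PM to 8:59 PM is 195 minutes.

195 minutes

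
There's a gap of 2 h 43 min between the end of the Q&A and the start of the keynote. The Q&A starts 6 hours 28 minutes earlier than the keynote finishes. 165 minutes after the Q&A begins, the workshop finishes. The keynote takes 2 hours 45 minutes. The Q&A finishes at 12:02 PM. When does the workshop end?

The keynote starts at 12:02 PM + 163 min = 2:45 PM.
The keynote ends at 2:45 PM + 165 min = 5:30 PM.
The Q&A starts at 5:30 PM − 388 min = 11:02 AM.
The workshop ends at 11:02 AM + 165 min = 1:47 PM.

1:47 PM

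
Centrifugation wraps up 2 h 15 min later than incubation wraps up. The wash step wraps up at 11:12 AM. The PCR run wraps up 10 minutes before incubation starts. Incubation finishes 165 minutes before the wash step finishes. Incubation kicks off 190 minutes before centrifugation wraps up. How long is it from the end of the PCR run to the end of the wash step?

Incubation ends at 11:12 AM − 165 min = 8:27 AM.
Centrifugation ends at 8:27 AM + 135 min = 10:42 AM.
Incubation starts at 10:42 AM − 190 min = 7:32 AM.
The PCR run ends at 7:32 AM − 10 min = 7:22 AM.
From 7:22 AM to 11:12 AM is 3 h 50 min.

3 h 50 min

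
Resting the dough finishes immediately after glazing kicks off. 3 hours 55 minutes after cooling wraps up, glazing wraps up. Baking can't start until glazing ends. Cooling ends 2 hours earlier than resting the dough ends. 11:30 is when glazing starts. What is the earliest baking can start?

Resting the dough ends at 11:30.
Cooling ends at 11:30 − 120 min = 09:30.
Glazing ends at 09:30 + 235 min = 13:25.
Baking is bounded by glazing, so the earliest it can start is 13:25.

13:25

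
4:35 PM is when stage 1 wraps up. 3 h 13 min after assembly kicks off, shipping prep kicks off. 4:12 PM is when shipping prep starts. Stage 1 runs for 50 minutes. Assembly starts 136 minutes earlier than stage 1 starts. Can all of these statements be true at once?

Stage 1 starts at 4:35 PM − 50 min = 3:45 PM.
Assembly starts at 3:45 PM − 136 min = 1:29 PM.
Shipping prep starts at 1:29 PM + 193 min = 4:42 PM.
But shipping prep is also said to start at 4:12 PM — a 30-minute conflict.

No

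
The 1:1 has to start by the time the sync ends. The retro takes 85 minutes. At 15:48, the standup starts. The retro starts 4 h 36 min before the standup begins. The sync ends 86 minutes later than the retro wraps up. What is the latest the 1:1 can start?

14:03

The retro starts at 15:48 − 276 min = 11:12.
The retro ends at 11:12 + 85 min = 12:37.
The sync ends at 12:37 + 86 min = 14:03.
The 1:1 is bounded by the sync, so the latest it can start is 14:03.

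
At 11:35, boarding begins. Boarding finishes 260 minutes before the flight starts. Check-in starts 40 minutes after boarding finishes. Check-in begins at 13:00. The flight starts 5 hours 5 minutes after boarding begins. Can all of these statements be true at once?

The flight starts at 11:35 + 305 min = 16:40.
Boarding ends at 16:40 − 260 min = 12:20.
Check-in starts at 12:20 + 40 min = 13:00.
That matches the stated 13:00, so the schedule is consistent.

Yes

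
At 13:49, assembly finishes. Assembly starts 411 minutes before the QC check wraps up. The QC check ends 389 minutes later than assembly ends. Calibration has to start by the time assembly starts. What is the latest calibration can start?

13:27

The QC check ends at 13:49 + 389 min = 20:18.
Assembly starts at 20:18 − 411 min = 13:27.
Calibration is bounded by assembly, so the latest it can start is 13:27.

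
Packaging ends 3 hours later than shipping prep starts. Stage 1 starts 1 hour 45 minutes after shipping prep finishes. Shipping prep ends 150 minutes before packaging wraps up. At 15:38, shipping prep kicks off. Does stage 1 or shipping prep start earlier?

shipping prep

Packaging ends at 15:38 + 180 min = 18:38.
Shipping prep ends at 18:38 − 150 min = 16:08.
Stage 1 starts at 16:08 + 105 min = 17:53.
Stage 1 starts at 17:53 and shipping prep starts at 15:38, so shipping prep is first.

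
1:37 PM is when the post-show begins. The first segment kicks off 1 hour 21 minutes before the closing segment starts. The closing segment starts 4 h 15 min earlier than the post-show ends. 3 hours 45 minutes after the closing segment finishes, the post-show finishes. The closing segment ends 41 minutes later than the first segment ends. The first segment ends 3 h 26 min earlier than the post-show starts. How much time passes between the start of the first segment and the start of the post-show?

4 h 36 min

The first segment ends at 1:37 PM − 206 min = 10:11 AM.
The closing segment ends at 10:11 AM + 41 min = 10:52 AM.
The post-show ends at 10:52 AM + 225 min = 2:37 PM.
The closing segment starts at 2:37 PM − 255 min = 10:22 AM.
The first segment starts at 10:22 AM − 81 min = 9:01 AM.
From 9:01 AM to 1:37 PM is 4 h 36 min.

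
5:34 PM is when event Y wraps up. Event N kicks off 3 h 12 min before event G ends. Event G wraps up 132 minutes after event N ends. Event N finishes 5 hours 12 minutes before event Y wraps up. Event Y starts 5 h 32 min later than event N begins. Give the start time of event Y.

4:54 PM

Event N ends at 5:34 PM − 312 min = 12:22 PM.
Event G ends at 12:22 PM + 132 min = 2:34 PM.
Event N starts at 2:34 PM − 192 min = 11:22 AM.
Event Y starts at 11:22 AM + 332 min = 4:54 PM.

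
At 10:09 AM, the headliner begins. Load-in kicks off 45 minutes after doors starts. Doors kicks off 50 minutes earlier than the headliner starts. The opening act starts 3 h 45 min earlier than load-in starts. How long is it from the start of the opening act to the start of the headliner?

Doors starts at 10:09 AM − 50 min = 9:19 AM.
Load-in starts at 9:19 AM + 45 min = 10:04 AM.
The opening act starts at 10:04 AM − 225 min = 6:19 AM.
From 6:19 AM to 10:09 AM is 230 minutes.

230 minutes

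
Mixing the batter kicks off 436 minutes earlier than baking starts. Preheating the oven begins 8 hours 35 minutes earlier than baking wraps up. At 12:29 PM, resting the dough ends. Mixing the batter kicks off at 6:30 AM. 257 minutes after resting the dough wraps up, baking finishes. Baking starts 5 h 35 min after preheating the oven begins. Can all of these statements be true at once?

Yes

Baking ends at 12:29 PM + 257 min = 4:46 PM.
Preheating the oven starts at 4:46 PM − 515 min = 8:11 AM.
Baking starts at 8:11 AM + 335 min = 1:46 PM.
Mixing the batter starts at 1:46 PM − 436 min = 6:30 AM.
That matches the stated 6:30 AM, so the schedule is consistent.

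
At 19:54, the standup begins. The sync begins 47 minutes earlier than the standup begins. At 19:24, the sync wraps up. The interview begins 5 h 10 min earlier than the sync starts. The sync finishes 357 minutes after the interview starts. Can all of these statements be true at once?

The sync starts at 19:54 − 47 min = 19:07.
The interview starts at 19:07 − 310 min = 13:57.
The sync ends at 13:57 + 357 min = 19:54.
But the sync is also said to end at 19:24 — a 30-minute conflict.

No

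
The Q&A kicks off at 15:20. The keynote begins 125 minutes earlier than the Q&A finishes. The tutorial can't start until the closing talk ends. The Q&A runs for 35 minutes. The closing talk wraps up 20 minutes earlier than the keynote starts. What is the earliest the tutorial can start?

The Q&A ends at 15:20 + 35 min = 15:55.
The keynote starts at 15:55 − 125 min = 13:50.
The closing talk ends at 13:50 − 20 min = 13:30.
The tutorial is bounded by the closing talk, so the earliest it can start is 13:30.

13:30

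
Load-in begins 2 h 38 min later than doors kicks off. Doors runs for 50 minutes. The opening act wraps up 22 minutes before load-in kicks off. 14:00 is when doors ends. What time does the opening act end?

Doors starts at 14:00 − 50 min = 13:10.
Load-in starts at 13:10 + 158 min = 15:48.
The opening act ends at 15:48 − 22 min = 15:26.

15:26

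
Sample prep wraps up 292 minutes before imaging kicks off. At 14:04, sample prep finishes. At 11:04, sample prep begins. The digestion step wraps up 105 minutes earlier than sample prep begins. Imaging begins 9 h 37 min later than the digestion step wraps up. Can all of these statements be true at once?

Yes

The digestion step ends at 11:04 − 105 min = 09:19.
Imaging starts at 09:19 + 577 min = 18:56.
Sample prep ends at 18:56 − 292 min = 14:04.
That matches the stated 14:04, so the schedule is consistent.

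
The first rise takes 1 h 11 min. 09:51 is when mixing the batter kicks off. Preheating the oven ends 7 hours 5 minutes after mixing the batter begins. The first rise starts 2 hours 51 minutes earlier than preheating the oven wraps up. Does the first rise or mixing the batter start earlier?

Preheating the oven ends at 09:51 + 425 min = 16:56.
The first rise starts at 16:56 − 171 min = 14:05.
The first rise starts at 14:05 and mixing the batter starts at 09:51, so mixing the batter is first.

mixing the batter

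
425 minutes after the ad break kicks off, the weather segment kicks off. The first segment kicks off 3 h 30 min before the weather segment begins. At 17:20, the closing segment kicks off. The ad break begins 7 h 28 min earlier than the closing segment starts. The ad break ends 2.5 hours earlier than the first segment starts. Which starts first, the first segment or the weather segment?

The ad break starts at 17:20 − 448 min = 09:52.
The weather segment starts at 09:52 + 425 min = 16:57.
The first segment starts at 16:57 − 210 min = 13:27.
The first segment starts at 13:27 and the weather segment starts at 16:57, so the first segment is first.

the first segment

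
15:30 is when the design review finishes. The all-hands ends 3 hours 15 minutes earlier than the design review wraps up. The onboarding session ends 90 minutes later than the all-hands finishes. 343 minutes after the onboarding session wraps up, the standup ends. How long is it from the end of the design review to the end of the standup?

238 minutes

The all-hands ends at 15:30 − 195 min = 12:15.
The onboarding session ends at 12:15 + 90 min = 13:45.
The standup ends at 13:45 + 343 min = 19:28.
From 15:30 to 19:28 is 238 minutes.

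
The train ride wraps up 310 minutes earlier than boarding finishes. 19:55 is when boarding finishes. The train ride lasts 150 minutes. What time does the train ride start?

12:15

The train ride ends at 19:55 − 310 min = 14:45.
The train ride starts at 14:45 − 150 min = 12:15.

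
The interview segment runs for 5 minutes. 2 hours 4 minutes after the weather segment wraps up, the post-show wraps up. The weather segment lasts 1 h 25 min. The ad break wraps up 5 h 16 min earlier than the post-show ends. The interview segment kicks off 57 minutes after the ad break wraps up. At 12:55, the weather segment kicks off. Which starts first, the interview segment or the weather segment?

the interview segment

The weather segment ends at 12:55 + 85 min = 14:20.
The post-show ends at 14:20 + 124 min = 16:24.
The ad break ends at 16:24 − 316 min = 11:08.
The interview segment starts at 11:08 + 57 min = 12:05.
The interview segment starts at 12:05 and the weather segment starts at 12:55, so the interview segment is first.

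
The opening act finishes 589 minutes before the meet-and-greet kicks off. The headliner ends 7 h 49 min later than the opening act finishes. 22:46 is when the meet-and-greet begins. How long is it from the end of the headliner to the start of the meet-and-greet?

The opening act ends at 22:46 − 589 min = 12:57.
The headliner ends at 12:57 + 469 min = 20:46.
From 20:46 to 22:46 is two hours.

two hours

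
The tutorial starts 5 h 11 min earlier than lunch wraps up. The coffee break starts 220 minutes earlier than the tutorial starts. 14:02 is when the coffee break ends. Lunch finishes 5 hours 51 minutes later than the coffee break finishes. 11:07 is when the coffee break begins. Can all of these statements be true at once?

Lunch ends at 14:02 + 351 min = 19:53.
The tutorial starts at 19:53 − 311 min = 14:42.
The coffee break starts at 14:42 − 220 min = 11:02.
But the coffee break is also said to start at 11:07 — a 5-minute conflict.

No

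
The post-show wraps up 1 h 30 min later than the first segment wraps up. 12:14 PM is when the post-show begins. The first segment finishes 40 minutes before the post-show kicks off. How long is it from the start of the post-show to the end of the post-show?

50 minutes

The first segment ends at 12:14 PM − 40 min = 11:34 AM.
The post-show ends at 11:34 AM + 90 min = 1:04 PM.
From 12:14 PM to 1:04 PM is 50 minutes.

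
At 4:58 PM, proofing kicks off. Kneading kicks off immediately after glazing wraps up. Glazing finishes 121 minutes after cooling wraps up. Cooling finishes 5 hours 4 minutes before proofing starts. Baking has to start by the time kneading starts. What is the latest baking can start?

1:55 PM

Cooling ends at 4:58 PM − 304 min = 11:54 AM.
Glazing ends at 11:54 AM + 121 min = 1:55 PM.
So kneading starts at 1:55 PM.
Baking is bounded by kneading, so the latest it can start is 1:55 PM.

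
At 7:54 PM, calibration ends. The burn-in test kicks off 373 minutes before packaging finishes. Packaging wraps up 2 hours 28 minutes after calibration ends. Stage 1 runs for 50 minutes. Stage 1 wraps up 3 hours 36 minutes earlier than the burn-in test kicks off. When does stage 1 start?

Packaging ends at 7:54 PM + 148 min = 10:22 PM.
The burn-in test starts at 10:22 PM − 373 min = 4:09 PM.
Stage 1 ends at 4:09 PM − 216 min = 12:33 PM.
Stage 1 starts at 12:33 PM − 50 min = 11:43 AM.

11:43 AM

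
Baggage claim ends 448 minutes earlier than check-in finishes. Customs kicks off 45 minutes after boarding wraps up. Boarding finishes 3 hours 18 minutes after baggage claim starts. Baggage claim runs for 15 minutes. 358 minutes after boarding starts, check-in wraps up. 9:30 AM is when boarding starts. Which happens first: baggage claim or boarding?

Check-in ends at 9:30 AM + 358 min = 3:28 PM.
Baggage claim ends at 3:28 PM − 448 min = 8:00 AM.
Baggage claim starts at 8:00 AM − 15 min = 7:45 AM.
Baggage claim starts at 7:45 AM and boarding starts at 9:30 AM, so baggage claim is first.

baggage claim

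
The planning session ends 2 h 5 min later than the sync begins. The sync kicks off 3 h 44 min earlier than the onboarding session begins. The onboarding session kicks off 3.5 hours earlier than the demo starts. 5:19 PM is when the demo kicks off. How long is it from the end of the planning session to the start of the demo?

5 hours 9 minutes

The onboarding session starts at 5:19 PM − 210 min = 1:49 PM.
The sync starts at 1:49 PM − 224 min = 10:05 AM.
The planning session ends at 10:05 AM + 125 min = 12:10 PM.
From 12:10 PM to 5:19 PM is 5 hours 9 minutes.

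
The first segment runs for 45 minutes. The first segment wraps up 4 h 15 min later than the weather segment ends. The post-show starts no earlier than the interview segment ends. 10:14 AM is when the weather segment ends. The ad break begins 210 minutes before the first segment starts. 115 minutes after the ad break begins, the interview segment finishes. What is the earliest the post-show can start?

The first segment ends at 10:14 AM + 255 min = 2:29 PM.
The first segment starts at 2:29 PM − 45 min = 1:44 PM.
The ad break starts at 1:44 PM − 210 min = 10:14 AM.
The interview segment ends at 10:14 AM + 115 min = 12:09 PM.
The post-show is bounded by the interview segment, so the earliest it can start is 12:09 PM.

12:09 PM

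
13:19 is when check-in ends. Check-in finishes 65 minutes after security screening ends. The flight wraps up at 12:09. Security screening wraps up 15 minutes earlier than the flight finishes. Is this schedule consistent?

No

Security screening ends at 12:09 − 15 min = 11:54.
Check-in ends at 11:54 + 65 min = 12:59.
But check-in is also said to end at 13:19 — a 20-minute conflict.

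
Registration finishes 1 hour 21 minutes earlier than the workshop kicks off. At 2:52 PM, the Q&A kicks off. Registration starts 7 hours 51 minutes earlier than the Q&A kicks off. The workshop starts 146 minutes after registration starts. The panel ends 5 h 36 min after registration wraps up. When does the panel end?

Registration starts at 2:52 PM − 471 min = 7:01 AM.
The workshop starts at 7:01 AM + 146 min = 9:27 AM.
Registration ends at 9:27 AM − 81 min = 8:06 AM.
The panel ends at 8:06 AM + 336 min = 1:42 PM.

1:42 PM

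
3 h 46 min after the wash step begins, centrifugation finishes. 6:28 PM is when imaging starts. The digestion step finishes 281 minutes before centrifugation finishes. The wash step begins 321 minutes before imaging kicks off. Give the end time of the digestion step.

12:12 PM

The wash step starts at 6:28 PM − 321 min = 1:07 PM.
Centrifugation ends at 1:07 PM + 226 min = 4:53 PM.
The digestion step ends at 4:53 PM − 281 min = 12:12 PM.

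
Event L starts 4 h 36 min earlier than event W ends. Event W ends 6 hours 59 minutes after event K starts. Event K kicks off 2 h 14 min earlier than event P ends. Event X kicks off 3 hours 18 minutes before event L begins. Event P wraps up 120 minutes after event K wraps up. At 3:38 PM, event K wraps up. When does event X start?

Event P ends at 3:38 PM + 120 min = 5:38 PM.
Event K starts at 5:38 PM − 134 min = 3:24 PM.
Event W ends at 3:24 PM + 419 min = 10:23 PM.
Event L starts at 10:23 PM − 276 min = 5:47 PM.
Event X starts at 5:47 PM − 198 min = 2:29 PM.

2:29 PM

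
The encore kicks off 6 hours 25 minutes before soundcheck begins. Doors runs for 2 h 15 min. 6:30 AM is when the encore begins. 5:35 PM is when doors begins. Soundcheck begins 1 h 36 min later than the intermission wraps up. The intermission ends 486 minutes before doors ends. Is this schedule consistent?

No

Doors ends at 5:35 PM + 135 min = 7:50 PM.
The intermission ends at 7:50 PM − 486 min = 11:44 AM.
Soundcheck starts at 11:44 AM + 96 min = 1:20 PM.
The encore starts at 1:20 PM − 385 min = 6:55 AM.
But the encore is also said to start at 6:30 AM — a 25-minute conflict.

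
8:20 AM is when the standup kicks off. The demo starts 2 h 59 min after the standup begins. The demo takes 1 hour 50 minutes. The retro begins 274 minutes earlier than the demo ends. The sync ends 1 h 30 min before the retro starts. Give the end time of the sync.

The demo starts at 8:20 AM + 179 min = 11:19 AM.
The demo ends at 11:19 AM + 110 min = 1:09 PM.
The retro starts at 1:09 PM − 274 min = 8:35 AM.
The sync ends at 8:35 AM − 90 min = 7:05 AM.

7:05 AM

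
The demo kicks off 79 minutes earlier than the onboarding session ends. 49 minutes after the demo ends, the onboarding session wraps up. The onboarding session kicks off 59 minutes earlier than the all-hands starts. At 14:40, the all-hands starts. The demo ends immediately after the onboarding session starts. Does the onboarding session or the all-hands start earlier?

the onboarding session

The onboarding session starts at 14:40 − 59 min = 13:41.
The onboarding session starts at 13:41 and the all-hands starts at 14:40, so the onboarding session is first.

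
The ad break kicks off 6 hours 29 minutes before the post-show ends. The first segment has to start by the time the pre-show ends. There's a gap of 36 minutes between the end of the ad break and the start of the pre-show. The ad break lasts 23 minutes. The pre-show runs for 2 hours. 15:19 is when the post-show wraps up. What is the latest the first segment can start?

The ad break starts at 15:19 − 389 min = 08:50.
The ad break ends at 08:50 + 23 min = 09:13.
The pre-show starts at 09:13 + 36 min = 09:49.
The pre-show ends at 09:49 + 120 min = 11:49.
The first segment is bounded by the pre-show, so the latest it can start is 11:49.

11:49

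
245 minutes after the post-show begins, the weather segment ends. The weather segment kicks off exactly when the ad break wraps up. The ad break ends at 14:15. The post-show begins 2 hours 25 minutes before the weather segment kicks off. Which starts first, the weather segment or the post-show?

The weather segment starts at 14:15.
The post-show starts at 14:15 − 145 min = 11:50.
The weather segment starts at 14:15 and the post-show starts at 11:50, so the post-show is first.

the post-show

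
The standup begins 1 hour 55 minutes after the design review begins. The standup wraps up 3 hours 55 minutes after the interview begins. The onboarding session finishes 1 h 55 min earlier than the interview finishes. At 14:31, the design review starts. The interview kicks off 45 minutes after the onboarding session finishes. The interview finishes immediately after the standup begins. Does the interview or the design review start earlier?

the design review

The standup starts at 14:31 + 115 min = 16:26.
So the interview ends at 16:26.
The onboarding session ends at 16:26 − 115 min = 14:31.
The interview starts at 14:31 + 45 min = 15:16.
The interview starts at 15:16 and the design review starts at 14:31, so the design review is first.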